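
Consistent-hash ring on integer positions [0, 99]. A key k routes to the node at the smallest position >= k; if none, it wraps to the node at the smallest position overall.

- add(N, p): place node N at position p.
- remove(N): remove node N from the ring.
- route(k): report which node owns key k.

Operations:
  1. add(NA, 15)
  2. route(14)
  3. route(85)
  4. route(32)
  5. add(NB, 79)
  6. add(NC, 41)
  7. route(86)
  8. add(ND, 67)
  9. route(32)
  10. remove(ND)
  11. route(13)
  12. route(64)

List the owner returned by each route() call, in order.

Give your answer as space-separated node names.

Answer: NA NA NA NA NC NA NB

Derivation:
Op 1: add NA@15 -> ring=[15:NA]
Op 2: route key 14: smallest pos >= 14 is 15 -> NA
Op 3: route key 85: none >= 85, wrap to smallest pos 15 -> NA
Op 4: route key 32: none >= 32, wrap to smallest pos 15 -> NA
Op 5: add NB@79 -> ring=[15:NA,79:NB]
Op 6: add NC@41 -> ring=[15:NA,41:NC,79:NB]
Op 7: route key 86: none >= 86, wrap to smallest pos 15 -> NA
Op 8: add ND@67 -> ring=[15:NA,41:NC,67:ND,79:NB]
Op 9: route key 32: smallest pos >= 32 is 41 -> NC
Op 10: remove ND -> ring=[15:NA,41:NC,79:NB]
Op 11: route key 13: smallest pos >= 13 is 15 -> NA
Op 12: route key 64: smallest pos >= 64 is 79 -> NB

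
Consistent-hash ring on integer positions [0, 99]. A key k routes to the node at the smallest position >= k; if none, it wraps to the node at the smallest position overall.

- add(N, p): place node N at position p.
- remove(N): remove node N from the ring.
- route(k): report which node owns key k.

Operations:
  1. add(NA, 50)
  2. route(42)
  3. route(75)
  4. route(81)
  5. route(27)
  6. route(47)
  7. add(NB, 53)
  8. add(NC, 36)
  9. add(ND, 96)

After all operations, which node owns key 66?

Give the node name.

Op 1: add NA@50 -> ring=[50:NA]
Op 2: route key 42: smallest pos >= 42 is 50 -> NA
Op 3: route key 75: none >= 75, wrap to smallest pos 50 -> NA
Op 4: route key 81: none >= 81, wrap to smallest pos 50 -> NA
Op 5: route key 27: smallest pos >= 27 is 50 -> NA
Op 6: route key 47: smallest pos >= 47 is 50 -> NA
Op 7: add NB@53 -> ring=[50:NA,53:NB]
Op 8: add NC@36 -> ring=[36:NC,50:NA,53:NB]
Op 9: add ND@96 -> ring=[36:NC,50:NA,53:NB,96:ND]
Final route key 66: smallest pos >= 66 is 96 -> ND

Answer: ND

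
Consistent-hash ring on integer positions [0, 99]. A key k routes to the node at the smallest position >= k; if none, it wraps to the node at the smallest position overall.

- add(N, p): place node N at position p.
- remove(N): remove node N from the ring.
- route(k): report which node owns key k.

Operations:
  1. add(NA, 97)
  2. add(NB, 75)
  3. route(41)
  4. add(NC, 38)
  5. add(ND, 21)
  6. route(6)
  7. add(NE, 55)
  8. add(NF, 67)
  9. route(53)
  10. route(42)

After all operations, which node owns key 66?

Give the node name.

Answer: NF

Derivation:
Op 1: add NA@97 -> ring=[97:NA]
Op 2: add NB@75 -> ring=[75:NB,97:NA]
Op 3: route key 41: smallest pos >= 41 is 75 -> NB
Op 4: add NC@38 -> ring=[38:NC,75:NB,97:NA]
Op 5: add ND@21 -> ring=[21:ND,38:NC,75:NB,97:NA]
Op 6: route key 6: smallest pos >= 6 is 21 -> ND
Op 7: add NE@55 -> ring=[21:ND,38:NC,55:NE,75:NB,97:NA]
Op 8: add NF@67 -> ring=[21:ND,38:NC,55:NE,67:NF,75:NB,97:NA]
Op 9: route key 53: smallest pos >= 53 is 55 -> NE
Op 10: route key 42: smallest pos >= 42 is 55 -> NE
Final route key 66: smallest pos >= 66 is 67 -> NF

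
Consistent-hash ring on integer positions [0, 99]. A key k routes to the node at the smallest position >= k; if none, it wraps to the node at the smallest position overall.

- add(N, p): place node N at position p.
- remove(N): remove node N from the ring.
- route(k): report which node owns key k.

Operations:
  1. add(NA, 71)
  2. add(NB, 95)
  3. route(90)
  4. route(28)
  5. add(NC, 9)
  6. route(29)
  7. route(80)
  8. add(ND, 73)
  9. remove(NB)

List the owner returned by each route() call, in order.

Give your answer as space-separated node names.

Op 1: add NA@71 -> ring=[71:NA]
Op 2: add NB@95 -> ring=[71:NA,95:NB]
Op 3: route key 90: smallest pos >= 90 is 95 -> NB
Op 4: route key 28: smallest pos >= 28 is 71 -> NA
Op 5: add NC@9 -> ring=[9:NC,71:NA,95:NB]
Op 6: route key 29: smallest pos >= 29 is 71 -> NA
Op 7: route key 80: smallest pos >= 80 is 95 -> NB
Op 8: add ND@73 -> ring=[9:NC,71:NA,73:ND,95:NB]
Op 9: remove NB -> ring=[9:NC,71:NA,73:ND]

Answer: NB NA NA NB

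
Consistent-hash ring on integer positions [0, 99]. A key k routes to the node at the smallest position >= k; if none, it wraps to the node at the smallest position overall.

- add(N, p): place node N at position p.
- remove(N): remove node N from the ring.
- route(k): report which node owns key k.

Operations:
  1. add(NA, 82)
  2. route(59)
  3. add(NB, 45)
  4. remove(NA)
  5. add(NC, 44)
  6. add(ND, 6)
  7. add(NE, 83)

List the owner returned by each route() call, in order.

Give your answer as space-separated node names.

Op 1: add NA@82 -> ring=[82:NA]
Op 2: route key 59: smallest pos >= 59 is 82 -> NA
Op 3: add NB@45 -> ring=[45:NB,82:NA]
Op 4: remove NA -> ring=[45:NB]
Op 5: add NC@44 -> ring=[44:NC,45:NB]
Op 6: add ND@6 -> ring=[6:ND,44:NC,45:NB]
Op 7: add NE@83 -> ring=[6:ND,44:NC,45:NB,83:NE]

Answer: NA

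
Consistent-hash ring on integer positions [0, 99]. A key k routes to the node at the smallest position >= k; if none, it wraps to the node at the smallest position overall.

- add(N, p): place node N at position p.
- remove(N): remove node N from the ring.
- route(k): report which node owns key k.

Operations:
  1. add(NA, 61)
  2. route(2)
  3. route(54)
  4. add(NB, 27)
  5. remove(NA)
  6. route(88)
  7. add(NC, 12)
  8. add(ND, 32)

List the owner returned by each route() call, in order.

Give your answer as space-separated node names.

Op 1: add NA@61 -> ring=[61:NA]
Op 2: route key 2: smallest pos >= 2 is 61 -> NA
Op 3: route key 54: smallest pos >= 54 is 61 -> NA
Op 4: add NB@27 -> ring=[27:NB,61:NA]
Op 5: remove NA -> ring=[27:NB]
Op 6: route key 88: none >= 88, wrap to smallest pos 27 -> NB
Op 7: add NC@12 -> ring=[12:NC,27:NB]
Op 8: add ND@32 -> ring=[12:NC,27:NB,32:ND]

Answer: NA NA NB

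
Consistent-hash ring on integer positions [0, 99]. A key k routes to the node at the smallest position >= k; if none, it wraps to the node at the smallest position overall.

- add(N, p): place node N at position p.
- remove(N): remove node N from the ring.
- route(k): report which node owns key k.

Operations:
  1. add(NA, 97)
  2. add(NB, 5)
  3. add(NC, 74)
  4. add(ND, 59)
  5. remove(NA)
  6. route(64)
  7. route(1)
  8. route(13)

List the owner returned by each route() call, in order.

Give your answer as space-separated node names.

Op 1: add NA@97 -> ring=[97:NA]
Op 2: add NB@5 -> ring=[5:NB,97:NA]
Op 3: add NC@74 -> ring=[5:NB,74:NC,97:NA]
Op 4: add ND@59 -> ring=[5:NB,59:ND,74:NC,97:NA]
Op 5: remove NA -> ring=[5:NB,59:ND,74:NC]
Op 6: route key 64: smallest pos >= 64 is 74 -> NC
Op 7: route key 1: smallest pos >= 1 is 5 -> NB
Op 8: route key 13: smallest pos >= 13 is 59 -> ND

Answer: NC NB ND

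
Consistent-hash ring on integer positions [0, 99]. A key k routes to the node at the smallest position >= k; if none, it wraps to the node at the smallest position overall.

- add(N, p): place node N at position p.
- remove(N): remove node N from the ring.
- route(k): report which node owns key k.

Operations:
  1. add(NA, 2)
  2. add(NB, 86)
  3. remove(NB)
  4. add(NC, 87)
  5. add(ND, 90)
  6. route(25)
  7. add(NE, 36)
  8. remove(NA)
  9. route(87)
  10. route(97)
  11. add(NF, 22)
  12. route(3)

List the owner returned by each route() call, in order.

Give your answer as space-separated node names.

Op 1: add NA@2 -> ring=[2:NA]
Op 2: add NB@86 -> ring=[2:NA,86:NB]
Op 3: remove NB -> ring=[2:NA]
Op 4: add NC@87 -> ring=[2:NA,87:NC]
Op 5: add ND@90 -> ring=[2:NA,87:NC,90:ND]
Op 6: route key 25: smallest pos >= 25 is 87 -> NC
Op 7: add NE@36 -> ring=[2:NA,36:NE,87:NC,90:ND]
Op 8: remove NA -> ring=[36:NE,87:NC,90:ND]
Op 9: route key 87: smallest pos >= 87 is 87 -> NC
Op 10: route key 97: none >= 97, wrap to smallest pos 36 -> NE
Op 11: add NF@22 -> ring=[22:NF,36:NE,87:NC,90:ND]
Op 12: route key 3: smallest pos >= 3 is 22 -> NF

Answer: NC NC NE NF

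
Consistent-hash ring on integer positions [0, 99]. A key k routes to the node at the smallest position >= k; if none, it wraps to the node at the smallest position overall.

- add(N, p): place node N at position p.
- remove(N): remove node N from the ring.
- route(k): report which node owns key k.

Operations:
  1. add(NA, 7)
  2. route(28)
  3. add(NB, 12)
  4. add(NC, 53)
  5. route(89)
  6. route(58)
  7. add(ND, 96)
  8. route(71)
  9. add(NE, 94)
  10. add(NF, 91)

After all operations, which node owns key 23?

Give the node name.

Answer: NC

Derivation:
Op 1: add NA@7 -> ring=[7:NA]
Op 2: route key 28: none >= 28, wrap to smallest pos 7 -> NA
Op 3: add NB@12 -> ring=[7:NA,12:NB]
Op 4: add NC@53 -> ring=[7:NA,12:NB,53:NC]
Op 5: route key 89: none >= 89, wrap to smallest pos 7 -> NA
Op 6: route key 58: none >= 58, wrap to smallest pos 7 -> NA
Op 7: add ND@96 -> ring=[7:NA,12:NB,53:NC,96:ND]
Op 8: route key 71: smallest pos >= 71 is 96 -> ND
Op 9: add NE@94 -> ring=[7:NA,12:NB,53:NC,94:NE,96:ND]
Op 10: add NF@91 -> ring=[7:NA,12:NB,53:NC,91:NF,94:NE,96:ND]
Final route key 23: smallest pos >= 23 is 53 -> NC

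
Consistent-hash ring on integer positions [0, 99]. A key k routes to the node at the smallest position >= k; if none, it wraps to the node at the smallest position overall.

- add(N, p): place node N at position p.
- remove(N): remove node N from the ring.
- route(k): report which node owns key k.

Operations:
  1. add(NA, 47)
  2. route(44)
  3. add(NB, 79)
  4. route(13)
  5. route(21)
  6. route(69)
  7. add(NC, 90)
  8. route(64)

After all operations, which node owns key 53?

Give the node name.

Answer: NB

Derivation:
Op 1: add NA@47 -> ring=[47:NA]
Op 2: route key 44: smallest pos >= 44 is 47 -> NA
Op 3: add NB@79 -> ring=[47:NA,79:NB]
Op 4: route key 13: smallest pos >= 13 is 47 -> NA
Op 5: route key 21: smallest pos >= 21 is 47 -> NA
Op 6: route key 69: smallest pos >= 69 is 79 -> NB
Op 7: add NC@90 -> ring=[47:NA,79:NB,90:NC]
Op 8: route key 64: smallest pos >= 64 is 79 -> NB
Final route key 53: smallest pos >= 53 is 79 -> NB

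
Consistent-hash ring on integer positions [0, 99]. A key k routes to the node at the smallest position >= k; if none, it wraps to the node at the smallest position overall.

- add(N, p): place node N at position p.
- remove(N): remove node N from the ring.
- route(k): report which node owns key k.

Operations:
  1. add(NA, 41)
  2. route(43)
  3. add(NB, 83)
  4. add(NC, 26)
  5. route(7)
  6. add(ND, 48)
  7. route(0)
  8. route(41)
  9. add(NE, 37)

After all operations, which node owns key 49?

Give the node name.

Op 1: add NA@41 -> ring=[41:NA]
Op 2: route key 43: none >= 43, wrap to smallest pos 41 -> NA
Op 3: add NB@83 -> ring=[41:NA,83:NB]
Op 4: add NC@26 -> ring=[26:NC,41:NA,83:NB]
Op 5: route key 7: smallest pos >= 7 is 26 -> NC
Op 6: add ND@48 -> ring=[26:NC,41:NA,48:ND,83:NB]
Op 7: route key 0: smallest pos >= 0 is 26 -> NC
Op 8: route key 41: smallest pos >= 41 is 41 -> NA
Op 9: add NE@37 -> ring=[26:NC,37:NE,41:NA,48:ND,83:NB]
Final route key 49: smallest pos >= 49 is 83 -> NB

Answer: NB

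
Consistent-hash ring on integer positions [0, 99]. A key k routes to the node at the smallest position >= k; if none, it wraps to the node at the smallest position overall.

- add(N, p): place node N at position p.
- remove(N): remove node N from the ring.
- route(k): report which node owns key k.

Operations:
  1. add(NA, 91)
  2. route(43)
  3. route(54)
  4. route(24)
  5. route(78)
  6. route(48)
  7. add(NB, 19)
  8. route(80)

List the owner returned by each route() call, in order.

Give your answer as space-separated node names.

Answer: NA NA NA NA NA NA

Derivation:
Op 1: add NA@91 -> ring=[91:NA]
Op 2: route key 43: smallest pos >= 43 is 91 -> NA
Op 3: route key 54: smallest pos >= 54 is 91 -> NA
Op 4: route key 24: smallest pos >= 24 is 91 -> NA
Op 5: route key 78: smallest pos >= 78 is 91 -> NA
Op 6: route key 48: smallest pos >= 48 is 91 -> NA
Op 7: add NB@19 -> ring=[19:NB,91:NA]
Op 8: route key 80: smallest pos >= 80 is 91 -> NA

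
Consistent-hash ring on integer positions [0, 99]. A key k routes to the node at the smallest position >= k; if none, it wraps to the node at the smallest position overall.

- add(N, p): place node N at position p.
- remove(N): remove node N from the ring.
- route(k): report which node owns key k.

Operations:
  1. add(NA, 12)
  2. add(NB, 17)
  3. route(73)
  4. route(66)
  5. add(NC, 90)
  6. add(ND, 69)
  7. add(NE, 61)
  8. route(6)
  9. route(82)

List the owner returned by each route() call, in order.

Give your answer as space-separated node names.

Op 1: add NA@12 -> ring=[12:NA]
Op 2: add NB@17 -> ring=[12:NA,17:NB]
Op 3: route key 73: none >= 73, wrap to smallest pos 12 -> NA
Op 4: route key 66: none >= 66, wrap to smallest pos 12 -> NA
Op 5: add NC@90 -> ring=[12:NA,17:NB,90:NC]
Op 6: add ND@69 -> ring=[12:NA,17:NB,69:ND,90:NC]
Op 7: add NE@61 -> ring=[12:NA,17:NB,61:NE,69:ND,90:NC]
Op 8: route key 6: smallest pos >= 6 is 12 -> NA
Op 9: route key 82: smallest pos >= 82 is 90 -> NC

Answer: NA NA NA NC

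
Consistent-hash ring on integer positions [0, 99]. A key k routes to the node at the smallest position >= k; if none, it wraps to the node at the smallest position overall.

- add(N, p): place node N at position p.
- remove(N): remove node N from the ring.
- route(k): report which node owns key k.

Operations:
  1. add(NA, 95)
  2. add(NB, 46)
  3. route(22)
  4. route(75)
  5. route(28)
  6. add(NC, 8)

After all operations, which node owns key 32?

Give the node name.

Op 1: add NA@95 -> ring=[95:NA]
Op 2: add NB@46 -> ring=[46:NB,95:NA]
Op 3: route key 22: smallest pos >= 22 is 46 -> NB
Op 4: route key 75: smallest pos >= 75 is 95 -> NA
Op 5: route key 28: smallest pos >= 28 is 46 -> NB
Op 6: add NC@8 -> ring=[8:NC,46:NB,95:NA]
Final route key 32: smallest pos >= 32 is 46 -> NB

Answer: NB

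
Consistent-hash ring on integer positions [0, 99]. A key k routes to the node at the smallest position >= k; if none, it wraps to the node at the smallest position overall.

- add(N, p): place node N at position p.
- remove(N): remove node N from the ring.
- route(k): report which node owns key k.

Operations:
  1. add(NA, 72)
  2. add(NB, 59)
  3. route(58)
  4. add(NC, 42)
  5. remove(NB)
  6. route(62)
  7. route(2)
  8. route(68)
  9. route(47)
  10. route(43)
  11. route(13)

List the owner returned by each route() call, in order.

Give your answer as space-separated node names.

Op 1: add NA@72 -> ring=[72:NA]
Op 2: add NB@59 -> ring=[59:NB,72:NA]
Op 3: route key 58: smallest pos >= 58 is 59 -> NB
Op 4: add NC@42 -> ring=[42:NC,59:NB,72:NA]
Op 5: remove NB -> ring=[42:NC,72:NA]
Op 6: route key 62: smallest pos >= 62 is 72 -> NA
Op 7: route key 2: smallest pos >= 2 is 42 -> NC
Op 8: route key 68: smallest pos >= 68 is 72 -> NA
Op 9: route key 47: smallest pos >= 47 is 72 -> NA
Op 10: route key 43: smallest pos >= 43 is 72 -> NA
Op 11: route key 13: smallest pos >= 13 is 42 -> NC

Answer: NB NA NC NA NA NA NC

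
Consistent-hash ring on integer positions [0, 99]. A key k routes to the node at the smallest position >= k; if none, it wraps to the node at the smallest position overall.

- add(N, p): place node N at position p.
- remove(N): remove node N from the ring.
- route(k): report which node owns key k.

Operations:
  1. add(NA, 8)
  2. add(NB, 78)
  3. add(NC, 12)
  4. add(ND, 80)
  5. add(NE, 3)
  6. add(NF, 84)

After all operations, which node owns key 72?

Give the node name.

Op 1: add NA@8 -> ring=[8:NA]
Op 2: add NB@78 -> ring=[8:NA,78:NB]
Op 3: add NC@12 -> ring=[8:NA,12:NC,78:NB]
Op 4: add ND@80 -> ring=[8:NA,12:NC,78:NB,80:ND]
Op 5: add NE@3 -> ring=[3:NE,8:NA,12:NC,78:NB,80:ND]
Op 6: add NF@84 -> ring=[3:NE,8:NA,12:NC,78:NB,80:ND,84:NF]
Final route key 72: smallest pos >= 72 is 78 -> NB

Answer: NB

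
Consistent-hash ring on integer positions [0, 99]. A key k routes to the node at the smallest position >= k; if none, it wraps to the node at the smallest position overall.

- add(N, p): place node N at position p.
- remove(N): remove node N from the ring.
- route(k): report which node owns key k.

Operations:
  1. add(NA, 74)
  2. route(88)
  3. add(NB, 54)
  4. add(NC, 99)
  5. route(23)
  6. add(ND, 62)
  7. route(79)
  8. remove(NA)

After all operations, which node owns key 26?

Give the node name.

Answer: NB

Derivation:
Op 1: add NA@74 -> ring=[74:NA]
Op 2: route key 88: none >= 88, wrap to smallest pos 74 -> NA
Op 3: add NB@54 -> ring=[54:NB,74:NA]
Op 4: add NC@99 -> ring=[54:NB,74:NA,99:NC]
Op 5: route key 23: smallest pos >= 23 is 54 -> NB
Op 6: add ND@62 -> ring=[54:NB,62:ND,74:NA,99:NC]
Op 7: route key 79: smallest pos >= 79 is 99 -> NC
Op 8: remove NA -> ring=[54:NB,62:ND,99:NC]
Final route key 26: smallest pos >= 26 is 54 -> NB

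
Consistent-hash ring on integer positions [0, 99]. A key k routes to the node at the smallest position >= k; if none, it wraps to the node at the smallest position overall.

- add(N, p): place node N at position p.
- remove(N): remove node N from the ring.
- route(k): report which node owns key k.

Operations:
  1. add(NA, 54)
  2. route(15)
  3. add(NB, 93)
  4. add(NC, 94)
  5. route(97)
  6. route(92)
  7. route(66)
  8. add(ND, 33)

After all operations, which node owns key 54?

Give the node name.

Op 1: add NA@54 -> ring=[54:NA]
Op 2: route key 15: smallest pos >= 15 is 54 -> NA
Op 3: add NB@93 -> ring=[54:NA,93:NB]
Op 4: add NC@94 -> ring=[54:NA,93:NB,94:NC]
Op 5: route key 97: none >= 97, wrap to smallest pos 54 -> NA
Op 6: route key 92: smallest pos >= 92 is 93 -> NB
Op 7: route key 66: smallest pos >= 66 is 93 -> NB
Op 8: add ND@33 -> ring=[33:ND,54:NA,93:NB,94:NC]
Final route key 54: smallest pos >= 54 is 54 -> NA

Answer: NA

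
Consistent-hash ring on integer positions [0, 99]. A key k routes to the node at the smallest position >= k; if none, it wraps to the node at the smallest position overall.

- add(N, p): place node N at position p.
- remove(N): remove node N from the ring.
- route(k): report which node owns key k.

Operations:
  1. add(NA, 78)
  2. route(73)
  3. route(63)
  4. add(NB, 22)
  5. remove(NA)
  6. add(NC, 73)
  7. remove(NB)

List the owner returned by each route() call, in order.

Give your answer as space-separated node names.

Answer: NA NA

Derivation:
Op 1: add NA@78 -> ring=[78:NA]
Op 2: route key 73: smallest pos >= 73 is 78 -> NA
Op 3: route key 63: smallest pos >= 63 is 78 -> NA
Op 4: add NB@22 -> ring=[22:NB,78:NA]
Op 5: remove NA -> ring=[22:NB]
Op 6: add NC@73 -> ring=[22:NB,73:NC]
Op 7: remove NB -> ring=[73:NC]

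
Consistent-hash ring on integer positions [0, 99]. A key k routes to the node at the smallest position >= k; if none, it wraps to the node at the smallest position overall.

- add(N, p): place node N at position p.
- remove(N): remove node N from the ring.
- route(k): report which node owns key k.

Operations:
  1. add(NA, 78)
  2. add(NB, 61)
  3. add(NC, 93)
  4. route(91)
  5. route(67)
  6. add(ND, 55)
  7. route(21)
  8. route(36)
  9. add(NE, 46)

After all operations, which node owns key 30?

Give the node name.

Answer: NE

Derivation:
Op 1: add NA@78 -> ring=[78:NA]
Op 2: add NB@61 -> ring=[61:NB,78:NA]
Op 3: add NC@93 -> ring=[61:NB,78:NA,93:NC]
Op 4: route key 91: smallest pos >= 91 is 93 -> NC
Op 5: route key 67: smallest pos >= 67 is 78 -> NA
Op 6: add ND@55 -> ring=[55:ND,61:NB,78:NA,93:NC]
Op 7: route key 21: smallest pos >= 21 is 55 -> ND
Op 8: route key 36: smallest pos >= 36 is 55 -> ND
Op 9: add NE@46 -> ring=[46:NE,55:ND,61:NB,78:NA,93:NC]
Final route key 30: smallest pos >= 30 is 46 -> NE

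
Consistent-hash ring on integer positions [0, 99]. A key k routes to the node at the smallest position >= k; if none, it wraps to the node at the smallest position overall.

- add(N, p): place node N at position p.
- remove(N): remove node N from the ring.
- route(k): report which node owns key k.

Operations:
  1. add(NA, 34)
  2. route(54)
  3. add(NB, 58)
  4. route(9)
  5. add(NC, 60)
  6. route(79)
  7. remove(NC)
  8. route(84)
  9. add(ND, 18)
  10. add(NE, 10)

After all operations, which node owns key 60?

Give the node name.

Answer: NE

Derivation:
Op 1: add NA@34 -> ring=[34:NA]
Op 2: route key 54: none >= 54, wrap to smallest pos 34 -> NA
Op 3: add NB@58 -> ring=[34:NA,58:NB]
Op 4: route key 9: smallest pos >= 9 is 34 -> NA
Op 5: add NC@60 -> ring=[34:NA,58:NB,60:NC]
Op 6: route key 79: none >= 79, wrap to smallest pos 34 -> NA
Op 7: remove NC -> ring=[34:NA,58:NB]
Op 8: route key 84: none >= 84, wrap to smallest pos 34 -> NA
Op 9: add ND@18 -> ring=[18:ND,34:NA,58:NB]
Op 10: add NE@10 -> ring=[10:NE,18:ND,34:NA,58:NB]
Final route key 60: none >= 60, wrap to smallest pos 10 -> NE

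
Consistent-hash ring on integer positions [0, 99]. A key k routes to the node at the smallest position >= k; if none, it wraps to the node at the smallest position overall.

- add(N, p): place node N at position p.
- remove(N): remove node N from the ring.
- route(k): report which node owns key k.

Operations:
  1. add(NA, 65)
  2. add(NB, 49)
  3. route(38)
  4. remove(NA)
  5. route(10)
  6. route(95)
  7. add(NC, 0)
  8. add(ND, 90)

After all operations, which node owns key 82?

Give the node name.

Op 1: add NA@65 -> ring=[65:NA]
Op 2: add NB@49 -> ring=[49:NB,65:NA]
Op 3: route key 38: smallest pos >= 38 is 49 -> NB
Op 4: remove NA -> ring=[49:NB]
Op 5: route key 10: smallest pos >= 10 is 49 -> NB
Op 6: route key 95: none >= 95, wrap to smallest pos 49 -> NB
Op 7: add NC@0 -> ring=[0:NC,49:NB]
Op 8: add ND@90 -> ring=[0:NC,49:NB,90:ND]
Final route key 82: smallest pos >= 82 is 90 -> ND

Answer: ND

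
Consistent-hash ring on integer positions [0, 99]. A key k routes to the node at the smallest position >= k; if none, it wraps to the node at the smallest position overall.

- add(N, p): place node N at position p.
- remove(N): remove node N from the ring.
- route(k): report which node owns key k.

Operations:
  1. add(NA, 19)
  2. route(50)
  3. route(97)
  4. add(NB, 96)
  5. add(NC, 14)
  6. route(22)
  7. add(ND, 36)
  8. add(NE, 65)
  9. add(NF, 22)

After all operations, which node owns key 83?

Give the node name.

Op 1: add NA@19 -> ring=[19:NA]
Op 2: route key 50: none >= 50, wrap to smallest pos 19 -> NA
Op 3: route key 97: none >= 97, wrap to smallest pos 19 -> NA
Op 4: add NB@96 -> ring=[19:NA,96:NB]
Op 5: add NC@14 -> ring=[14:NC,19:NA,96:NB]
Op 6: route key 22: smallest pos >= 22 is 96 -> NB
Op 7: add ND@36 -> ring=[14:NC,19:NA,36:ND,96:NB]
Op 8: add NE@65 -> ring=[14:NC,19:NA,36:ND,65:NE,96:NB]
Op 9: add NF@22 -> ring=[14:NC,19:NA,22:NF,36:ND,65:NE,96:NB]
Final route key 83: smallest pos >= 83 is 96 -> NB

Answer: NB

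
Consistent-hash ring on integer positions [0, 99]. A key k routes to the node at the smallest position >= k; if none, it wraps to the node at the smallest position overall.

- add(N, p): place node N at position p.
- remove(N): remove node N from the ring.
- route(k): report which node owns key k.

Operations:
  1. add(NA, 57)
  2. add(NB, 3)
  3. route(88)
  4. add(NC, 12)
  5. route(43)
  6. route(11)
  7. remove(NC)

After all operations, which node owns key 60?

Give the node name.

Answer: NB

Derivation:
Op 1: add NA@57 -> ring=[57:NA]
Op 2: add NB@3 -> ring=[3:NB,57:NA]
Op 3: route key 88: none >= 88, wrap to smallest pos 3 -> NB
Op 4: add NC@12 -> ring=[3:NB,12:NC,57:NA]
Op 5: route key 43: smallest pos >= 43 is 57 -> NA
Op 6: route key 11: smallest pos >= 11 is 12 -> NC
Op 7: remove NC -> ring=[3:NB,57:NA]
Final route key 60: none >= 60, wrap to smallest pos 3 -> NB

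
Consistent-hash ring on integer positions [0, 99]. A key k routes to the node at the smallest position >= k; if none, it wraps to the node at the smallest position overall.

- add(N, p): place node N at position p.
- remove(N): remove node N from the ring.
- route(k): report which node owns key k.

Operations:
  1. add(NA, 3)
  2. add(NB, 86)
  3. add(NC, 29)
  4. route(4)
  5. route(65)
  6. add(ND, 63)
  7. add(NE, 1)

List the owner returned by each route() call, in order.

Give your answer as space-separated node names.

Answer: NC NB

Derivation:
Op 1: add NA@3 -> ring=[3:NA]
Op 2: add NB@86 -> ring=[3:NA,86:NB]
Op 3: add NC@29 -> ring=[3:NA,29:NC,86:NB]
Op 4: route key 4: smallest pos >= 4 is 29 -> NC
Op 5: route key 65: smallest pos >= 65 is 86 -> NB
Op 6: add ND@63 -> ring=[3:NA,29:NC,63:ND,86:NB]
Op 7: add NE@1 -> ring=[1:NE,3:NA,29:NC,63:ND,86:NB]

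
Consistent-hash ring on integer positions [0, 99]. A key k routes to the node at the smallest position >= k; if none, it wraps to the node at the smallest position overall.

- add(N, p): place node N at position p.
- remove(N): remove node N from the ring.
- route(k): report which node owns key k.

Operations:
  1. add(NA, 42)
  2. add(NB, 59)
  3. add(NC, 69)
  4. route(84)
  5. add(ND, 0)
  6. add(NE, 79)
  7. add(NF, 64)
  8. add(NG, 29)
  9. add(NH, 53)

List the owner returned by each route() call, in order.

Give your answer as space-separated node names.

Answer: NA

Derivation:
Op 1: add NA@42 -> ring=[42:NA]
Op 2: add NB@59 -> ring=[42:NA,59:NB]
Op 3: add NC@69 -> ring=[42:NA,59:NB,69:NC]
Op 4: route key 84: none >= 84, wrap to smallest pos 42 -> NA
Op 5: add ND@0 -> ring=[0:ND,42:NA,59:NB,69:NC]
Op 6: add NE@79 -> ring=[0:ND,42:NA,59:NB,69:NC,79:NE]
Op 7: add NF@64 -> ring=[0:ND,42:NA,59:NB,64:NF,69:NC,79:NE]
Op 8: add NG@29 -> ring=[0:ND,29:NG,42:NA,59:NB,64:NF,69:NC,79:NE]
Op 9: add NH@53 -> ring=[0:ND,29:NG,42:NA,53:NH,59:NB,64:NF,69:NC,79:NE]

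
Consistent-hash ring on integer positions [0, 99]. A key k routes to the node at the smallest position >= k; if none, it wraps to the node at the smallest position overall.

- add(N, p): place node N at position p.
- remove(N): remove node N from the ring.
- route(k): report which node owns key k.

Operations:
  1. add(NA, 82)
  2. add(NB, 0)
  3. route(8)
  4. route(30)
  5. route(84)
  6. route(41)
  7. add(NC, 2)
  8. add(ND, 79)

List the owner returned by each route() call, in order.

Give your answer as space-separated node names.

Op 1: add NA@82 -> ring=[82:NA]
Op 2: add NB@0 -> ring=[0:NB,82:NA]
Op 3: route key 8: smallest pos >= 8 is 82 -> NA
Op 4: route key 30: smallest pos >= 30 is 82 -> NA
Op 5: route key 84: none >= 84, wrap to smallest pos 0 -> NB
Op 6: route key 41: smallest pos >= 41 is 82 -> NA
Op 7: add NC@2 -> ring=[0:NB,2:NC,82:NA]
Op 8: add ND@79 -> ring=[0:NB,2:NC,79:ND,82:NA]

Answer: NA NA NB NA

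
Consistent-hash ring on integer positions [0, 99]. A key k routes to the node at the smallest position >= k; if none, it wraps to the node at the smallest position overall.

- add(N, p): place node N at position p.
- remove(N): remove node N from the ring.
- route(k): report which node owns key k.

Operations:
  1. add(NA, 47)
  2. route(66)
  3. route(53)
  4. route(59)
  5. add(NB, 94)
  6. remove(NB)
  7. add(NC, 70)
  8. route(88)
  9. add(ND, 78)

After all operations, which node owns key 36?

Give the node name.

Op 1: add NA@47 -> ring=[47:NA]
Op 2: route key 66: none >= 66, wrap to smallest pos 47 -> NA
Op 3: route key 53: none >= 53, wrap to smallest pos 47 -> NA
Op 4: route key 59: none >= 59, wrap to smallest pos 47 -> NA
Op 5: add NB@94 -> ring=[47:NA,94:NB]
Op 6: remove NB -> ring=[47:NA]
Op 7: add NC@70 -> ring=[47:NA,70:NC]
Op 8: route key 88: none >= 88, wrap to smallest pos 47 -> NA
Op 9: add ND@78 -> ring=[47:NA,70:NC,78:ND]
Final route key 36: smallest pos >= 36 is 47 -> NA

Answer: NA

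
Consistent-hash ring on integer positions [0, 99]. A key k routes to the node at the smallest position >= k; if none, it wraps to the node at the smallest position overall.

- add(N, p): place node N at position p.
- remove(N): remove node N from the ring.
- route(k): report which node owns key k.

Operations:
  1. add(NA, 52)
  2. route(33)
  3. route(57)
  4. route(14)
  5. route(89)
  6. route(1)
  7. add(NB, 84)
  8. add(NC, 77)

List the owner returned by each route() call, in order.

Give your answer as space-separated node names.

Op 1: add NA@52 -> ring=[52:NA]
Op 2: route key 33: smallest pos >= 33 is 52 -> NA
Op 3: route key 57: none >= 57, wrap to smallest pos 52 -> NA
Op 4: route key 14: smallest pos >= 14 is 52 -> NA
Op 5: route key 89: none >= 89, wrap to smallest pos 52 -> NA
Op 6: route key 1: smallest pos >= 1 is 52 -> NA
Op 7: add NB@84 -> ring=[52:NA,84:NB]
Op 8: add NC@77 -> ring=[52:NA,77:NC,84:NB]

Answer: NA NA NA NA NA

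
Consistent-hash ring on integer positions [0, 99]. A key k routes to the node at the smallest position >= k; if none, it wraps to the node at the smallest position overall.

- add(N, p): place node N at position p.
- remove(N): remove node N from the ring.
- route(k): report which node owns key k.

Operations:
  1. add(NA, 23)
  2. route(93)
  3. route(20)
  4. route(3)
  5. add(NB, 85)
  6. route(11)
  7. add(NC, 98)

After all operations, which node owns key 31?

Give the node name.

Answer: NB

Derivation:
Op 1: add NA@23 -> ring=[23:NA]
Op 2: route key 93: none >= 93, wrap to smallest pos 23 -> NA
Op 3: route key 20: smallest pos >= 20 is 23 -> NA
Op 4: route key 3: smallest pos >= 3 is 23 -> NA
Op 5: add NB@85 -> ring=[23:NA,85:NB]
Op 6: route key 11: smallest pos >= 11 is 23 -> NA
Op 7: add NC@98 -> ring=[23:NA,85:NB,98:NC]
Final route key 31: smallest pos >= 31 is 85 -> NB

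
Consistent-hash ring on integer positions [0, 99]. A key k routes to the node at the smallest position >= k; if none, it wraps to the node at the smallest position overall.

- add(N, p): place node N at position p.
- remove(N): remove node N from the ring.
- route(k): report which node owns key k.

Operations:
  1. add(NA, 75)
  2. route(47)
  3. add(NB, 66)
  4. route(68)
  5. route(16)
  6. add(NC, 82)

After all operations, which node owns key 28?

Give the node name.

Op 1: add NA@75 -> ring=[75:NA]
Op 2: route key 47: smallest pos >= 47 is 75 -> NA
Op 3: add NB@66 -> ring=[66:NB,75:NA]
Op 4: route key 68: smallest pos >= 68 is 75 -> NA
Op 5: route key 16: smallest pos >= 16 is 66 -> NB
Op 6: add NC@82 -> ring=[66:NB,75:NA,82:NC]
Final route key 28: smallest pos >= 28 is 66 -> NB

Answer: NB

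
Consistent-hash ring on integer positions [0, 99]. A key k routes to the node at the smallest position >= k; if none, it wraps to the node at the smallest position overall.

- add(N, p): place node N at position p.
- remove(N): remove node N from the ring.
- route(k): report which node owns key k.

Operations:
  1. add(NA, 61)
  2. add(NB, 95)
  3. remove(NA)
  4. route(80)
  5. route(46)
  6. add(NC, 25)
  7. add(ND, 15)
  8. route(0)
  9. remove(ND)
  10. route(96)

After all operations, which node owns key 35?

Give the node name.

Answer: NB

Derivation:
Op 1: add NA@61 -> ring=[61:NA]
Op 2: add NB@95 -> ring=[61:NA,95:NB]
Op 3: remove NA -> ring=[95:NB]
Op 4: route key 80: smallest pos >= 80 is 95 -> NB
Op 5: route key 46: smallest pos >= 46 is 95 -> NB
Op 6: add NC@25 -> ring=[25:NC,95:NB]
Op 7: add ND@15 -> ring=[15:ND,25:NC,95:NB]
Op 8: route key 0: smallest pos >= 0 is 15 -> ND
Op 9: remove ND -> ring=[25:NC,95:NB]
Op 10: route key 96: none >= 96, wrap to smallest pos 25 -> NC
Final route key 35: smallest pos >= 35 is 95 -> NB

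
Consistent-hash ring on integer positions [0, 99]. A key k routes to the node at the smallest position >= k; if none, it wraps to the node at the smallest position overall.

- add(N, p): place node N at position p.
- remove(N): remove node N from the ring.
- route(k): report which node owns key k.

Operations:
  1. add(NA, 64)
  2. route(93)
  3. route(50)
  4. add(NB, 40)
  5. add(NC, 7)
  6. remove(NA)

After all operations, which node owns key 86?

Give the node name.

Answer: NC

Derivation:
Op 1: add NA@64 -> ring=[64:NA]
Op 2: route key 93: none >= 93, wrap to smallest pos 64 -> NA
Op 3: route key 50: smallest pos >= 50 is 64 -> NA
Op 4: add NB@40 -> ring=[40:NB,64:NA]
Op 5: add NC@7 -> ring=[7:NC,40:NB,64:NA]
Op 6: remove NA -> ring=[7:NC,40:NB]
Final route key 86: none >= 86, wrap to smallest pos 7 -> NC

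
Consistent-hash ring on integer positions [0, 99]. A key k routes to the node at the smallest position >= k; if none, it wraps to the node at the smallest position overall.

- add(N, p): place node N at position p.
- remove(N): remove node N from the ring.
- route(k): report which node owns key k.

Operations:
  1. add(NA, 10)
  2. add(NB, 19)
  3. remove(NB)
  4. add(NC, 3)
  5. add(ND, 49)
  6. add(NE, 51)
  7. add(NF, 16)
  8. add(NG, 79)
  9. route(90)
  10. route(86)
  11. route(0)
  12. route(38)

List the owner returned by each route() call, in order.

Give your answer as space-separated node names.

Answer: NC NC NC ND

Derivation:
Op 1: add NA@10 -> ring=[10:NA]
Op 2: add NB@19 -> ring=[10:NA,19:NB]
Op 3: remove NB -> ring=[10:NA]
Op 4: add NC@3 -> ring=[3:NC,10:NA]
Op 5: add ND@49 -> ring=[3:NC,10:NA,49:ND]
Op 6: add NE@51 -> ring=[3:NC,10:NA,49:ND,51:NE]
Op 7: add NF@16 -> ring=[3:NC,10:NA,16:NF,49:ND,51:NE]
Op 8: add NG@79 -> ring=[3:NC,10:NA,16:NF,49:ND,51:NE,79:NG]
Op 9: route key 90: none >= 90, wrap to smallest pos 3 -> NC
Op 10: route key 86: none >= 86, wrap to smallest pos 3 -> NC
Op 11: route key 0: smallest pos >= 0 is 3 -> NC
Op 12: route key 38: smallest pos >= 38 is 49 -> ND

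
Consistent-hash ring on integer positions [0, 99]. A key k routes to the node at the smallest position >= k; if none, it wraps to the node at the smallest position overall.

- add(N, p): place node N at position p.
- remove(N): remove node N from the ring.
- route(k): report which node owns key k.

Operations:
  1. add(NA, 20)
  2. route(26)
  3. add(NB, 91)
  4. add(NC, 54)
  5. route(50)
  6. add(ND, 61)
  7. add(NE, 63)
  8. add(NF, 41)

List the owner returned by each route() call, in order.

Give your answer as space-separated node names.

Answer: NA NC

Derivation:
Op 1: add NA@20 -> ring=[20:NA]
Op 2: route key 26: none >= 26, wrap to smallest pos 20 -> NA
Op 3: add NB@91 -> ring=[20:NA,91:NB]
Op 4: add NC@54 -> ring=[20:NA,54:NC,91:NB]
Op 5: route key 50: smallest pos >= 50 is 54 -> NC
Op 6: add ND@61 -> ring=[20:NA,54:NC,61:ND,91:NB]
Op 7: add NE@63 -> ring=[20:NA,54:NC,61:ND,63:NE,91:NB]
Op 8: add NF@41 -> ring=[20:NA,41:NF,54:NC,61:ND,63:NE,91:NB]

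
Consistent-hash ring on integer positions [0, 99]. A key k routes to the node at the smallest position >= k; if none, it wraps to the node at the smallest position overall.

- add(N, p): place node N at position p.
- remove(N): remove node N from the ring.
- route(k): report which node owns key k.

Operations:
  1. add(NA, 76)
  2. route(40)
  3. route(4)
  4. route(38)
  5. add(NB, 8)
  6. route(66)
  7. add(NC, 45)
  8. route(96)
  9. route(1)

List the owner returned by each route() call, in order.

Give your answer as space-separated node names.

Answer: NA NA NA NA NB NB

Derivation:
Op 1: add NA@76 -> ring=[76:NA]
Op 2: route key 40: smallest pos >= 40 is 76 -> NA
Op 3: route key 4: smallest pos >= 4 is 76 -> NA
Op 4: route key 38: smallest pos >= 38 is 76 -> NA
Op 5: add NB@8 -> ring=[8:NB,76:NA]
Op 6: route key 66: smallest pos >= 66 is 76 -> NA
Op 7: add NC@45 -> ring=[8:NB,45:NC,76:NA]
Op 8: route key 96: none >= 96, wrap to smallest pos 8 -> NB
Op 9: route key 1: smallest pos >= 1 is 8 -> NB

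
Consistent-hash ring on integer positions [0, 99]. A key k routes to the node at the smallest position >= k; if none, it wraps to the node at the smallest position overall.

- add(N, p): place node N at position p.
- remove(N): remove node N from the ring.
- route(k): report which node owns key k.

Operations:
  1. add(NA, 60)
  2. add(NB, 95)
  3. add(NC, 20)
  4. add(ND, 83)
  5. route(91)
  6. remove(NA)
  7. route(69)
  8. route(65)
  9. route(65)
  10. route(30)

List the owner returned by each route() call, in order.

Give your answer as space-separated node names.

Op 1: add NA@60 -> ring=[60:NA]
Op 2: add NB@95 -> ring=[60:NA,95:NB]
Op 3: add NC@20 -> ring=[20:NC,60:NA,95:NB]
Op 4: add ND@83 -> ring=[20:NC,60:NA,83:ND,95:NB]
Op 5: route key 91: smallest pos >= 91 is 95 -> NB
Op 6: remove NA -> ring=[20:NC,83:ND,95:NB]
Op 7: route key 69: smallest pos >= 69 is 83 -> ND
Op 8: route key 65: smallest pos >= 65 is 83 -> ND
Op 9: route key 65: smallest pos >= 65 is 83 -> ND
Op 10: route key 30: smallest pos >= 30 is 83 -> ND

Answer: NB ND ND ND ND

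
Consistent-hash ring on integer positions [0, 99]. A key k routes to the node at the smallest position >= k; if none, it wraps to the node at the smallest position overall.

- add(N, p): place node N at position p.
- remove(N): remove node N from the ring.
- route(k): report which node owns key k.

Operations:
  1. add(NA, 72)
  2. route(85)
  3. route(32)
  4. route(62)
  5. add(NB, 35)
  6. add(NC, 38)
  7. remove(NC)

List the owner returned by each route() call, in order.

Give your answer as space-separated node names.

Answer: NA NA NA

Derivation:
Op 1: add NA@72 -> ring=[72:NA]
Op 2: route key 85: none >= 85, wrap to smallest pos 72 -> NA
Op 3: route key 32: smallest pos >= 32 is 72 -> NA
Op 4: route key 62: smallest pos >= 62 is 72 -> NA
Op 5: add NB@35 -> ring=[35:NB,72:NA]
Op 6: add NC@38 -> ring=[35:NB,38:NC,72:NA]
Op 7: remove NC -> ring=[35:NB,72:NA]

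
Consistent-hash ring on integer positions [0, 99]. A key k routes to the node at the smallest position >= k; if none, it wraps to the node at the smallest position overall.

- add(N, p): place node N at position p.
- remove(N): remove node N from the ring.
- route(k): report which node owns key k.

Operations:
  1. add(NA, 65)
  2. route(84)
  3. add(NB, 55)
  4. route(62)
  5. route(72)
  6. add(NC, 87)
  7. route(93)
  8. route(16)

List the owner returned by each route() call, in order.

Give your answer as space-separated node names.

Answer: NA NA NB NB NB

Derivation:
Op 1: add NA@65 -> ring=[65:NA]
Op 2: route key 84: none >= 84, wrap to smallest pos 65 -> NA
Op 3: add NB@55 -> ring=[55:NB,65:NA]
Op 4: route key 62: smallest pos >= 62 is 65 -> NA
Op 5: route key 72: none >= 72, wrap to smallest pos 55 -> NB
Op 6: add NC@87 -> ring=[55:NB,65:NA,87:NC]
Op 7: route key 93: none >= 93, wrap to smallest pos 55 -> NB
Op 8: route key 16: smallest pos >= 16 is 55 -> NB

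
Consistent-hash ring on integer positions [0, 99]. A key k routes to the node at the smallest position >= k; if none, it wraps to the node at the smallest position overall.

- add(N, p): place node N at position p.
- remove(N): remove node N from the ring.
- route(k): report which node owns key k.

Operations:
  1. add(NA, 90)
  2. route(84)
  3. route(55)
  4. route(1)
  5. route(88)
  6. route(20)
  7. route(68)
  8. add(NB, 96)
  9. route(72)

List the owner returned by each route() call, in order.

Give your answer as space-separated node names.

Op 1: add NA@90 -> ring=[90:NA]
Op 2: route key 84: smallest pos >= 84 is 90 -> NA
Op 3: route key 55: smallest pos >= 55 is 90 -> NA
Op 4: route key 1: smallest pos >= 1 is 90 -> NA
Op 5: route key 88: smallest pos >= 88 is 90 -> NA
Op 6: route key 20: smallest pos >= 20 is 90 -> NA
Op 7: route key 68: smallest pos >= 68 is 90 -> NA
Op 8: add NB@96 -> ring=[90:NA,96:NB]
Op 9: route key 72: smallest pos >= 72 is 90 -> NA

Answer: NA NA NA NA NA NA NA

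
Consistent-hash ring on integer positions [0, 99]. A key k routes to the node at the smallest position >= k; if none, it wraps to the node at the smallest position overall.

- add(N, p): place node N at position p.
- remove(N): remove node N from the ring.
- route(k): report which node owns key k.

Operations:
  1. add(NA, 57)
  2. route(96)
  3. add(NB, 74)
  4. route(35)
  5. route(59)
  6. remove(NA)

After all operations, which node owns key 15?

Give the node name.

Answer: NB

Derivation:
Op 1: add NA@57 -> ring=[57:NA]
Op 2: route key 96: none >= 96, wrap to smallest pos 57 -> NA
Op 3: add NB@74 -> ring=[57:NA,74:NB]
Op 4: route key 35: smallest pos >= 35 is 57 -> NA
Op 5: route key 59: smallest pos >= 59 is 74 -> NB
Op 6: remove NA -> ring=[74:NB]
Final route key 15: smallest pos >= 15 is 74 -> NB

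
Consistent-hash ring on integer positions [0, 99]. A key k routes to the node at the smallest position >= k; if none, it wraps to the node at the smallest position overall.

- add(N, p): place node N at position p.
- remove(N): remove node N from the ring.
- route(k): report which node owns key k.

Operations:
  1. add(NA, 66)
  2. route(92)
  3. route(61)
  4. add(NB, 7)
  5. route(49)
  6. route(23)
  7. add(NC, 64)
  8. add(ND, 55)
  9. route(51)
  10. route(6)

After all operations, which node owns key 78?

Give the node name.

Op 1: add NA@66 -> ring=[66:NA]
Op 2: route key 92: none >= 92, wrap to smallest pos 66 -> NA
Op 3: route key 61: smallest pos >= 61 is 66 -> NA
Op 4: add NB@7 -> ring=[7:NB,66:NA]
Op 5: route key 49: smallest pos >= 49 is 66 -> NA
Op 6: route key 23: smallest pos >= 23 is 66 -> NA
Op 7: add NC@64 -> ring=[7:NB,64:NC,66:NA]
Op 8: add ND@55 -> ring=[7:NB,55:ND,64:NC,66:NA]
Op 9: route key 51: smallest pos >= 51 is 55 -> ND
Op 10: route key 6: smallest pos >= 6 is 7 -> NB
Final route key 78: none >= 78, wrap to smallest pos 7 -> NB

Answer: NB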